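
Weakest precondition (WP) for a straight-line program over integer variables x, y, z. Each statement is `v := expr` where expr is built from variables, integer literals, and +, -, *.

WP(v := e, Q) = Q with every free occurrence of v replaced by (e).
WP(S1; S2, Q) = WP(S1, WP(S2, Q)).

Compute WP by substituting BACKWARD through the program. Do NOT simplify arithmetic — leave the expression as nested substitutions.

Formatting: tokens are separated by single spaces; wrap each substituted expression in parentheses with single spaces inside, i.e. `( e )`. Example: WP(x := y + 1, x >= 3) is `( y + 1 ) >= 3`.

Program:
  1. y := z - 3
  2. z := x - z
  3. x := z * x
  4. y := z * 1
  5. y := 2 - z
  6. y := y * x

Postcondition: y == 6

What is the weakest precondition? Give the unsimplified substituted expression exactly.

post: y == 6
stmt 6: y := y * x  -- replace 1 occurrence(s) of y with (y * x)
  => ( y * x ) == 6
stmt 5: y := 2 - z  -- replace 1 occurrence(s) of y with (2 - z)
  => ( ( 2 - z ) * x ) == 6
stmt 4: y := z * 1  -- replace 0 occurrence(s) of y with (z * 1)
  => ( ( 2 - z ) * x ) == 6
stmt 3: x := z * x  -- replace 1 occurrence(s) of x with (z * x)
  => ( ( 2 - z ) * ( z * x ) ) == 6
stmt 2: z := x - z  -- replace 2 occurrence(s) of z with (x - z)
  => ( ( 2 - ( x - z ) ) * ( ( x - z ) * x ) ) == 6
stmt 1: y := z - 3  -- replace 0 occurrence(s) of y with (z - 3)
  => ( ( 2 - ( x - z ) ) * ( ( x - z ) * x ) ) == 6

Answer: ( ( 2 - ( x - z ) ) * ( ( x - z ) * x ) ) == 6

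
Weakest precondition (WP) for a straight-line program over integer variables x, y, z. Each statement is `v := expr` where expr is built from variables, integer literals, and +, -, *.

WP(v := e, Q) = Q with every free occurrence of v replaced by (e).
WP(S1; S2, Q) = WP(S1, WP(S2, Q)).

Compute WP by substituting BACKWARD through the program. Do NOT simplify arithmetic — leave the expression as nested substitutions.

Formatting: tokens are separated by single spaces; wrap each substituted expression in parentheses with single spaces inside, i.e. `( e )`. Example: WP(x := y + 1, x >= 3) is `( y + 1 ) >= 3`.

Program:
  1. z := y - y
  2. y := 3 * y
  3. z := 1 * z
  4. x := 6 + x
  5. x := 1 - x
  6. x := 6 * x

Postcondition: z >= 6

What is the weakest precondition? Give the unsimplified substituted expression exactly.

Answer: ( 1 * ( y - y ) ) >= 6

Derivation:
post: z >= 6
stmt 6: x := 6 * x  -- replace 0 occurrence(s) of x with (6 * x)
  => z >= 6
stmt 5: x := 1 - x  -- replace 0 occurrence(s) of x with (1 - x)
  => z >= 6
stmt 4: x := 6 + x  -- replace 0 occurrence(s) of x with (6 + x)
  => z >= 6
stmt 3: z := 1 * z  -- replace 1 occurrence(s) of z with (1 * z)
  => ( 1 * z ) >= 6
stmt 2: y := 3 * y  -- replace 0 occurrence(s) of y with (3 * y)
  => ( 1 * z ) >= 6
stmt 1: z := y - y  -- replace 1 occurrence(s) of z with (y - y)
  => ( 1 * ( y - y ) ) >= 6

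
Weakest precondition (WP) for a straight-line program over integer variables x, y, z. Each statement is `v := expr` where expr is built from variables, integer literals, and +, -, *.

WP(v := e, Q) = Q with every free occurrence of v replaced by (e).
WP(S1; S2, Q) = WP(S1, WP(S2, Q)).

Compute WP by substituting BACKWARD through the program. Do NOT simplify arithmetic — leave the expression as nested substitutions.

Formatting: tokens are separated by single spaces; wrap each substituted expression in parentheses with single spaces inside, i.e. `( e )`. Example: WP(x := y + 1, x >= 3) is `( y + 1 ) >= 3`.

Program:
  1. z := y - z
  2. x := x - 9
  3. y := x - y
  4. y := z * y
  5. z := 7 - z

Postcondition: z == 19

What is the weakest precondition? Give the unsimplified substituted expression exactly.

post: z == 19
stmt 5: z := 7 - z  -- replace 1 occurrence(s) of z with (7 - z)
  => ( 7 - z ) == 19
stmt 4: y := z * y  -- replace 0 occurrence(s) of y with (z * y)
  => ( 7 - z ) == 19
stmt 3: y := x - y  -- replace 0 occurrence(s) of y with (x - y)
  => ( 7 - z ) == 19
stmt 2: x := x - 9  -- replace 0 occurrence(s) of x with (x - 9)
  => ( 7 - z ) == 19
stmt 1: z := y - z  -- replace 1 occurrence(s) of z with (y - z)
  => ( 7 - ( y - z ) ) == 19

Answer: ( 7 - ( y - z ) ) == 19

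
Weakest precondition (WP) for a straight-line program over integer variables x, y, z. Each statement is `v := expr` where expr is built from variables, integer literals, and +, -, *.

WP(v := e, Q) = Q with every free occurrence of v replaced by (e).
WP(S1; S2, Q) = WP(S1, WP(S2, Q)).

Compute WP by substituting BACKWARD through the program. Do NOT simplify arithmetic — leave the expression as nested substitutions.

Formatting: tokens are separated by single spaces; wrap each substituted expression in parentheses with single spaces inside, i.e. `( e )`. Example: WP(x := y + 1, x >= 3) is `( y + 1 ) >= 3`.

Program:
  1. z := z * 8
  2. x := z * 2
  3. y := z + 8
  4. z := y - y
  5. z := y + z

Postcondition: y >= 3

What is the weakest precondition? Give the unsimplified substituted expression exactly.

post: y >= 3
stmt 5: z := y + z  -- replace 0 occurrence(s) of z with (y + z)
  => y >= 3
stmt 4: z := y - y  -- replace 0 occurrence(s) of z with (y - y)
  => y >= 3
stmt 3: y := z + 8  -- replace 1 occurrence(s) of y with (z + 8)
  => ( z + 8 ) >= 3
stmt 2: x := z * 2  -- replace 0 occurrence(s) of x with (z * 2)
  => ( z + 8 ) >= 3
stmt 1: z := z * 8  -- replace 1 occurrence(s) of z with (z * 8)
  => ( ( z * 8 ) + 8 ) >= 3

Answer: ( ( z * 8 ) + 8 ) >= 3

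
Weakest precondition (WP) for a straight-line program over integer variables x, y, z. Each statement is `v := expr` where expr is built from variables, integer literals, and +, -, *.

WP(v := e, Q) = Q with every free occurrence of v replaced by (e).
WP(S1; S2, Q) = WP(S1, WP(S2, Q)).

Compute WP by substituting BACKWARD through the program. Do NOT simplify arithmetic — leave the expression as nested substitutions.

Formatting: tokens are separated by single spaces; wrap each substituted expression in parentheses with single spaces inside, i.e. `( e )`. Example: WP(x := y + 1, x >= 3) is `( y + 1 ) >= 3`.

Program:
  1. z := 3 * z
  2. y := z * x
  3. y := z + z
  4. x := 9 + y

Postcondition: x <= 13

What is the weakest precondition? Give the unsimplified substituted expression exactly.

Answer: ( 9 + ( ( 3 * z ) + ( 3 * z ) ) ) <= 13

Derivation:
post: x <= 13
stmt 4: x := 9 + y  -- replace 1 occurrence(s) of x with (9 + y)
  => ( 9 + y ) <= 13
stmt 3: y := z + z  -- replace 1 occurrence(s) of y with (z + z)
  => ( 9 + ( z + z ) ) <= 13
stmt 2: y := z * x  -- replace 0 occurrence(s) of y with (z * x)
  => ( 9 + ( z + z ) ) <= 13
stmt 1: z := 3 * z  -- replace 2 occurrence(s) of z with (3 * z)
  => ( 9 + ( ( 3 * z ) + ( 3 * z ) ) ) <= 13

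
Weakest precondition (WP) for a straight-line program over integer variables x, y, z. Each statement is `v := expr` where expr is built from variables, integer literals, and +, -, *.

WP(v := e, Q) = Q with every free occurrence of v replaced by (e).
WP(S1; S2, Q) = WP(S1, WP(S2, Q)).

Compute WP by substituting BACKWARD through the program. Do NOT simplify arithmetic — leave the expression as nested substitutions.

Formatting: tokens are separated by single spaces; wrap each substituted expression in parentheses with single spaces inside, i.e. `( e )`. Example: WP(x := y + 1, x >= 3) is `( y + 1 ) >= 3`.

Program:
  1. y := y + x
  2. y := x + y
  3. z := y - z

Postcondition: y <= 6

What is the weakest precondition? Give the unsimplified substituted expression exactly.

Answer: ( x + ( y + x ) ) <= 6

Derivation:
post: y <= 6
stmt 3: z := y - z  -- replace 0 occurrence(s) of z with (y - z)
  => y <= 6
stmt 2: y := x + y  -- replace 1 occurrence(s) of y with (x + y)
  => ( x + y ) <= 6
stmt 1: y := y + x  -- replace 1 occurrence(s) of y with (y + x)
  => ( x + ( y + x ) ) <= 6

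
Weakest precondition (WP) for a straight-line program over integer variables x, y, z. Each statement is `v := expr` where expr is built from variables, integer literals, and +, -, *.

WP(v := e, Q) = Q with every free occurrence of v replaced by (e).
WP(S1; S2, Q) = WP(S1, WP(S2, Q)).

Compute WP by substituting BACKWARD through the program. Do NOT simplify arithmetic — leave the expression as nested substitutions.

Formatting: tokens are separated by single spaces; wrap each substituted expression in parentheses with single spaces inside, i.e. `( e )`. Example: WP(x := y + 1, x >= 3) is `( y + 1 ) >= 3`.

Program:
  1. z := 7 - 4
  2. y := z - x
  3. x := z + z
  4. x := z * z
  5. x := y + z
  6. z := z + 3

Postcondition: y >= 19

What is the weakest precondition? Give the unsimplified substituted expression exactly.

post: y >= 19
stmt 6: z := z + 3  -- replace 0 occurrence(s) of z with (z + 3)
  => y >= 19
stmt 5: x := y + z  -- replace 0 occurrence(s) of x with (y + z)
  => y >= 19
stmt 4: x := z * z  -- replace 0 occurrence(s) of x with (z * z)
  => y >= 19
stmt 3: x := z + z  -- replace 0 occurrence(s) of x with (z + z)
  => y >= 19
stmt 2: y := z - x  -- replace 1 occurrence(s) of y with (z - x)
  => ( z - x ) >= 19
stmt 1: z := 7 - 4  -- replace 1 occurrence(s) of z with (7 - 4)
  => ( ( 7 - 4 ) - x ) >= 19

Answer: ( ( 7 - 4 ) - x ) >= 19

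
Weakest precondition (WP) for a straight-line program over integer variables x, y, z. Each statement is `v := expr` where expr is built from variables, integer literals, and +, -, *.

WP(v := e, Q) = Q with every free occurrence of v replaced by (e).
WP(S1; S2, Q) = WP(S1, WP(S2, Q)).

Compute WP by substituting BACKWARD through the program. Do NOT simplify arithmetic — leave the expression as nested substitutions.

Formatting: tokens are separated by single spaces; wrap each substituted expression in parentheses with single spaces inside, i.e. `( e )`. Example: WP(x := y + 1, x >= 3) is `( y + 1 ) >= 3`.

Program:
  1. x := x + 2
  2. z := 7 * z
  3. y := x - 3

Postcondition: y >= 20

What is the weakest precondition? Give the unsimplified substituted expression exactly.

post: y >= 20
stmt 3: y := x - 3  -- replace 1 occurrence(s) of y with (x - 3)
  => ( x - 3 ) >= 20
stmt 2: z := 7 * z  -- replace 0 occurrence(s) of z with (7 * z)
  => ( x - 3 ) >= 20
stmt 1: x := x + 2  -- replace 1 occurrence(s) of x with (x + 2)
  => ( ( x + 2 ) - 3 ) >= 20

Answer: ( ( x + 2 ) - 3 ) >= 20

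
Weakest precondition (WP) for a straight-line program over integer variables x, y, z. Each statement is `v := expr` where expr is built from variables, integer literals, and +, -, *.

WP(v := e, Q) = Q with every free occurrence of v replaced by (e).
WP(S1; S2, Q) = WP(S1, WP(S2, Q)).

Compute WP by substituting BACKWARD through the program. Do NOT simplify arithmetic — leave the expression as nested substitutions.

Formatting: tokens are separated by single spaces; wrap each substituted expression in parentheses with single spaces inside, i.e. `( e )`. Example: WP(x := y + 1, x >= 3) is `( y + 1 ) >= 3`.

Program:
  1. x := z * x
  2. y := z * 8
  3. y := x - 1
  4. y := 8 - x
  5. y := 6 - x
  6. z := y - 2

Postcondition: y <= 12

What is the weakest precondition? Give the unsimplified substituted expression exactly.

post: y <= 12
stmt 6: z := y - 2  -- replace 0 occurrence(s) of z with (y - 2)
  => y <= 12
stmt 5: y := 6 - x  -- replace 1 occurrence(s) of y with (6 - x)
  => ( 6 - x ) <= 12
stmt 4: y := 8 - x  -- replace 0 occurrence(s) of y with (8 - x)
  => ( 6 - x ) <= 12
stmt 3: y := x - 1  -- replace 0 occurrence(s) of y with (x - 1)
  => ( 6 - x ) <= 12
stmt 2: y := z * 8  -- replace 0 occurrence(s) of y with (z * 8)
  => ( 6 - x ) <= 12
stmt 1: x := z * x  -- replace 1 occurrence(s) of x with (z * x)
  => ( 6 - ( z * x ) ) <= 12

Answer: ( 6 - ( z * x ) ) <= 12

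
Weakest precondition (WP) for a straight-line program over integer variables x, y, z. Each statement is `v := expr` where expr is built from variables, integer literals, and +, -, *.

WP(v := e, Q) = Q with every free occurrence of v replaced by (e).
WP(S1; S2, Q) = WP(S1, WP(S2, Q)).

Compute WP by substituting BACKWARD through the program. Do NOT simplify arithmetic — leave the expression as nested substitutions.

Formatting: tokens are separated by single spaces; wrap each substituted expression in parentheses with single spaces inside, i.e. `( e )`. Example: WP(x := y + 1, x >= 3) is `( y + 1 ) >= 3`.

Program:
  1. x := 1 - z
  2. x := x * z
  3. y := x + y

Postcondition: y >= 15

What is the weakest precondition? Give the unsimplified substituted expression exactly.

Answer: ( ( ( 1 - z ) * z ) + y ) >= 15

Derivation:
post: y >= 15
stmt 3: y := x + y  -- replace 1 occurrence(s) of y with (x + y)
  => ( x + y ) >= 15
stmt 2: x := x * z  -- replace 1 occurrence(s) of x with (x * z)
  => ( ( x * z ) + y ) >= 15
stmt 1: x := 1 - z  -- replace 1 occurrence(s) of x with (1 - z)
  => ( ( ( 1 - z ) * z ) + y ) >= 15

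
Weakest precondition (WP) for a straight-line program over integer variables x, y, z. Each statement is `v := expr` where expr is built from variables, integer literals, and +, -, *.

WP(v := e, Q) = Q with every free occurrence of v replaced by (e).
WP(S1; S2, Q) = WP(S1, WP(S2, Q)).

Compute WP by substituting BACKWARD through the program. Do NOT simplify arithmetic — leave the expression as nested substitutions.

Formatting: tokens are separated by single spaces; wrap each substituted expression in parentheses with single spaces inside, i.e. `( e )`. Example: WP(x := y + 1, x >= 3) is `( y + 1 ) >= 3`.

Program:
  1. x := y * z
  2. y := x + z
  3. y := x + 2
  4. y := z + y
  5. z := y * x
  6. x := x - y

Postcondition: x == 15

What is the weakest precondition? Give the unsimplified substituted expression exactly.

Answer: ( ( y * z ) - ( z + ( ( y * z ) + 2 ) ) ) == 15

Derivation:
post: x == 15
stmt 6: x := x - y  -- replace 1 occurrence(s) of x with (x - y)
  => ( x - y ) == 15
stmt 5: z := y * x  -- replace 0 occurrence(s) of z with (y * x)
  => ( x - y ) == 15
stmt 4: y := z + y  -- replace 1 occurrence(s) of y with (z + y)
  => ( x - ( z + y ) ) == 15
stmt 3: y := x + 2  -- replace 1 occurrence(s) of y with (x + 2)
  => ( x - ( z + ( x + 2 ) ) ) == 15
stmt 2: y := x + z  -- replace 0 occurrence(s) of y with (x + z)
  => ( x - ( z + ( x + 2 ) ) ) == 15
stmt 1: x := y * z  -- replace 2 occurrence(s) of x with (y * z)
  => ( ( y * z ) - ( z + ( ( y * z ) + 2 ) ) ) == 15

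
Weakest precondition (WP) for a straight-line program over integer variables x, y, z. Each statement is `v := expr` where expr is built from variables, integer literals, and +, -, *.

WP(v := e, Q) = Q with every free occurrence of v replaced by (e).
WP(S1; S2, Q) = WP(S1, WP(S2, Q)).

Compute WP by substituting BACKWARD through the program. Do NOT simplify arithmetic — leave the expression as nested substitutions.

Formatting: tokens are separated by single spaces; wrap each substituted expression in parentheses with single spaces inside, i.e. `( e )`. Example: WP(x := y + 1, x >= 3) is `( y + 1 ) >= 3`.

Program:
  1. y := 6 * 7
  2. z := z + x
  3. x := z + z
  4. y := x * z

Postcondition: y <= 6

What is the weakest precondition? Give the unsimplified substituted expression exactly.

post: y <= 6
stmt 4: y := x * z  -- replace 1 occurrence(s) of y with (x * z)
  => ( x * z ) <= 6
stmt 3: x := z + z  -- replace 1 occurrence(s) of x with (z + z)
  => ( ( z + z ) * z ) <= 6
stmt 2: z := z + x  -- replace 3 occurrence(s) of z with (z + x)
  => ( ( ( z + x ) + ( z + x ) ) * ( z + x ) ) <= 6
stmt 1: y := 6 * 7  -- replace 0 occurrence(s) of y with (6 * 7)
  => ( ( ( z + x ) + ( z + x ) ) * ( z + x ) ) <= 6

Answer: ( ( ( z + x ) + ( z + x ) ) * ( z + x ) ) <= 6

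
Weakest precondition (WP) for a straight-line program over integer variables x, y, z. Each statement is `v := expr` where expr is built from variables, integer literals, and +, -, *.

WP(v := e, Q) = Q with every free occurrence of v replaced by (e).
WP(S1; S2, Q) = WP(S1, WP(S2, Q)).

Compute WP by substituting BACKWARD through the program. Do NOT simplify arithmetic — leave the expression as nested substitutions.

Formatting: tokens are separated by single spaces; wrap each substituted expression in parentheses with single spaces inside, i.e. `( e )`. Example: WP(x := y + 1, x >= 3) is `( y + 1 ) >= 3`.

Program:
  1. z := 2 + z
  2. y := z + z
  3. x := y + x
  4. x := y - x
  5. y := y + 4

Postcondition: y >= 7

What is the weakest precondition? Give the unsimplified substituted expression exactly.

Answer: ( ( ( 2 + z ) + ( 2 + z ) ) + 4 ) >= 7

Derivation:
post: y >= 7
stmt 5: y := y + 4  -- replace 1 occurrence(s) of y with (y + 4)
  => ( y + 4 ) >= 7
stmt 4: x := y - x  -- replace 0 occurrence(s) of x with (y - x)
  => ( y + 4 ) >= 7
stmt 3: x := y + x  -- replace 0 occurrence(s) of x with (y + x)
  => ( y + 4 ) >= 7
stmt 2: y := z + z  -- replace 1 occurrence(s) of y with (z + z)
  => ( ( z + z ) + 4 ) >= 7
stmt 1: z := 2 + z  -- replace 2 occurrence(s) of z with (2 + z)
  => ( ( ( 2 + z ) + ( 2 + z ) ) + 4 ) >= 7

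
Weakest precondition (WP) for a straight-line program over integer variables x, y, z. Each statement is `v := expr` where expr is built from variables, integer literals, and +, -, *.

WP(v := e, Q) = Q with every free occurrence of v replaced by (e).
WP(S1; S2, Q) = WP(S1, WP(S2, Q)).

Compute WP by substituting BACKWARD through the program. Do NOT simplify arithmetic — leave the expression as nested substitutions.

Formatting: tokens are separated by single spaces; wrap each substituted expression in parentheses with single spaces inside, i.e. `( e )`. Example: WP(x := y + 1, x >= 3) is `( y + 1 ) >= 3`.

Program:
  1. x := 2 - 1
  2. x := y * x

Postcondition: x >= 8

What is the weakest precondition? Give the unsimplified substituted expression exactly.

Answer: ( y * ( 2 - 1 ) ) >= 8

Derivation:
post: x >= 8
stmt 2: x := y * x  -- replace 1 occurrence(s) of x with (y * x)
  => ( y * x ) >= 8
stmt 1: x := 2 - 1  -- replace 1 occurrence(s) of x with (2 - 1)
  => ( y * ( 2 - 1 ) ) >= 8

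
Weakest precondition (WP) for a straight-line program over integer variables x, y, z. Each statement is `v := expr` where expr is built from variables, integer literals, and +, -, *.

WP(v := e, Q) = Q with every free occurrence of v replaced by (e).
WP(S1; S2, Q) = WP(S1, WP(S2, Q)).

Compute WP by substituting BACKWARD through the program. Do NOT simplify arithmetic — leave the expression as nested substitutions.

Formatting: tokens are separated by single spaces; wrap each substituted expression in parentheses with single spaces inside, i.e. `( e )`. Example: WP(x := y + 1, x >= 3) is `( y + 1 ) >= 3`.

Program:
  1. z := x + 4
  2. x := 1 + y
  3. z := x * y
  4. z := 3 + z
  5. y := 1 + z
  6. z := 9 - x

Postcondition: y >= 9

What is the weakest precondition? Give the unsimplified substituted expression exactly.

Answer: ( 1 + ( 3 + ( ( 1 + y ) * y ) ) ) >= 9

Derivation:
post: y >= 9
stmt 6: z := 9 - x  -- replace 0 occurrence(s) of z with (9 - x)
  => y >= 9
stmt 5: y := 1 + z  -- replace 1 occurrence(s) of y with (1 + z)
  => ( 1 + z ) >= 9
stmt 4: z := 3 + z  -- replace 1 occurrence(s) of z with (3 + z)
  => ( 1 + ( 3 + z ) ) >= 9
stmt 3: z := x * y  -- replace 1 occurrence(s) of z with (x * y)
  => ( 1 + ( 3 + ( x * y ) ) ) >= 9
stmt 2: x := 1 + y  -- replace 1 occurrence(s) of x with (1 + y)
  => ( 1 + ( 3 + ( ( 1 + y ) * y ) ) ) >= 9
stmt 1: z := x + 4  -- replace 0 occurrence(s) of z with (x + 4)
  => ( 1 + ( 3 + ( ( 1 + y ) * y ) ) ) >= 9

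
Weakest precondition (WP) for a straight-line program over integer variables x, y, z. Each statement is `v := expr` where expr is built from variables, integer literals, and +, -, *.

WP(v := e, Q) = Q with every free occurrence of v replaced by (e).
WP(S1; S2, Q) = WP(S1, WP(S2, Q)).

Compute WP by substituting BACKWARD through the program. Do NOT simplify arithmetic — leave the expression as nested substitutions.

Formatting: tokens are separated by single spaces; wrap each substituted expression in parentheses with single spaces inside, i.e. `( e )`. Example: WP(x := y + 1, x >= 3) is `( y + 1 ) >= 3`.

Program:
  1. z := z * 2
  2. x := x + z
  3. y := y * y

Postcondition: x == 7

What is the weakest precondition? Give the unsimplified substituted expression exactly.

post: x == 7
stmt 3: y := y * y  -- replace 0 occurrence(s) of y with (y * y)
  => x == 7
stmt 2: x := x + z  -- replace 1 occurrence(s) of x with (x + z)
  => ( x + z ) == 7
stmt 1: z := z * 2  -- replace 1 occurrence(s) of z with (z * 2)
  => ( x + ( z * 2 ) ) == 7

Answer: ( x + ( z * 2 ) ) == 7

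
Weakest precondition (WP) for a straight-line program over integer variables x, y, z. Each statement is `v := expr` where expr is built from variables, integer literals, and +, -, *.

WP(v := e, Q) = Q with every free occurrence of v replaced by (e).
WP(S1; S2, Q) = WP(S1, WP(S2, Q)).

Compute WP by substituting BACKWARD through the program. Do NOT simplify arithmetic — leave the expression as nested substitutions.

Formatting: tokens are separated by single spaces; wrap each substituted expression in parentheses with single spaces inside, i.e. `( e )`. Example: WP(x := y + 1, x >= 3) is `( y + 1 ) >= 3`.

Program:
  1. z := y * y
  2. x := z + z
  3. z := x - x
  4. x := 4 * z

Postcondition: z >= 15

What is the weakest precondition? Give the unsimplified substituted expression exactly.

post: z >= 15
stmt 4: x := 4 * z  -- replace 0 occurrence(s) of x with (4 * z)
  => z >= 15
stmt 3: z := x - x  -- replace 1 occurrence(s) of z with (x - x)
  => ( x - x ) >= 15
stmt 2: x := z + z  -- replace 2 occurrence(s) of x with (z + z)
  => ( ( z + z ) - ( z + z ) ) >= 15
stmt 1: z := y * y  -- replace 4 occurrence(s) of z with (y * y)
  => ( ( ( y * y ) + ( y * y ) ) - ( ( y * y ) + ( y * y ) ) ) >= 15

Answer: ( ( ( y * y ) + ( y * y ) ) - ( ( y * y ) + ( y * y ) ) ) >= 15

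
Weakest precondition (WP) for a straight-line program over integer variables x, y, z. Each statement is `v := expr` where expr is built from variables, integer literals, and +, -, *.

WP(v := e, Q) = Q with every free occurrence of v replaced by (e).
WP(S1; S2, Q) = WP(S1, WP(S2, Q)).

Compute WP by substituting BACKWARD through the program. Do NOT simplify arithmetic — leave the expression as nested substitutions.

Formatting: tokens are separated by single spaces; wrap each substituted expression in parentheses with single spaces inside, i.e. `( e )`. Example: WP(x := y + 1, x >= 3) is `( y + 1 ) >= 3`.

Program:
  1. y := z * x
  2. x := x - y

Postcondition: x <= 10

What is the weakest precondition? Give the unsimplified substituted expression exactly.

post: x <= 10
stmt 2: x := x - y  -- replace 1 occurrence(s) of x with (x - y)
  => ( x - y ) <= 10
stmt 1: y := z * x  -- replace 1 occurrence(s) of y with (z * x)
  => ( x - ( z * x ) ) <= 10

Answer: ( x - ( z * x ) ) <= 10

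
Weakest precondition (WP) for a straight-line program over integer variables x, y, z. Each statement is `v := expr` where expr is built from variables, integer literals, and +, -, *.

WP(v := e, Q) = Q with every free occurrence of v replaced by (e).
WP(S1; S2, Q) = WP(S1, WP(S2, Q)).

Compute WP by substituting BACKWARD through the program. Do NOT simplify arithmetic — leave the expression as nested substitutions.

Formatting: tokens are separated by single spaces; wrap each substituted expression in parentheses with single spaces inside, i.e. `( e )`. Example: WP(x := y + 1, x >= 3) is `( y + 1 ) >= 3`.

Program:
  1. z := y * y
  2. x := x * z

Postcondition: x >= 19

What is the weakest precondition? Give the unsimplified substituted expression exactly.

post: x >= 19
stmt 2: x := x * z  -- replace 1 occurrence(s) of x with (x * z)
  => ( x * z ) >= 19
stmt 1: z := y * y  -- replace 1 occurrence(s) of z with (y * y)
  => ( x * ( y * y ) ) >= 19

Answer: ( x * ( y * y ) ) >= 19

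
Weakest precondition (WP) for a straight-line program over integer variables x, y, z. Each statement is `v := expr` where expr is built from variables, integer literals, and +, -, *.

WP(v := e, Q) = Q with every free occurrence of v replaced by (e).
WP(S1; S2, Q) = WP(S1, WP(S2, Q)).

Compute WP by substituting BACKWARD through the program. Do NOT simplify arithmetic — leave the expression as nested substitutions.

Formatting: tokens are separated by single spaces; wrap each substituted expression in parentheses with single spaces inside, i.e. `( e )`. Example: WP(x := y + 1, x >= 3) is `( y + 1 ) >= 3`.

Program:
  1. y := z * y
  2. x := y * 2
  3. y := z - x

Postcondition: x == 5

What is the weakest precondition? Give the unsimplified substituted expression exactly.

Answer: ( ( z * y ) * 2 ) == 5

Derivation:
post: x == 5
stmt 3: y := z - x  -- replace 0 occurrence(s) of y with (z - x)
  => x == 5
stmt 2: x := y * 2  -- replace 1 occurrence(s) of x with (y * 2)
  => ( y * 2 ) == 5
stmt 1: y := z * y  -- replace 1 occurrence(s) of y with (z * y)
  => ( ( z * y ) * 2 ) == 5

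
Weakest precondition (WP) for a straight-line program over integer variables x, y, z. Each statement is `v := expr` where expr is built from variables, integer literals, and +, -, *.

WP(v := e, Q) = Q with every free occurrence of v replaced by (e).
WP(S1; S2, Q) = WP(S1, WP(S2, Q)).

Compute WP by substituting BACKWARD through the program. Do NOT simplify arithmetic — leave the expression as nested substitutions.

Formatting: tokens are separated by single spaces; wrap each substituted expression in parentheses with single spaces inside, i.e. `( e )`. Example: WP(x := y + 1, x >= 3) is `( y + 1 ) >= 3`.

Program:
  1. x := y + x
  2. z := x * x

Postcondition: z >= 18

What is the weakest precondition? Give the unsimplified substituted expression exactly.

Answer: ( ( y + x ) * ( y + x ) ) >= 18

Derivation:
post: z >= 18
stmt 2: z := x * x  -- replace 1 occurrence(s) of z with (x * x)
  => ( x * x ) >= 18
stmt 1: x := y + x  -- replace 2 occurrence(s) of x with (y + x)
  => ( ( y + x ) * ( y + x ) ) >= 18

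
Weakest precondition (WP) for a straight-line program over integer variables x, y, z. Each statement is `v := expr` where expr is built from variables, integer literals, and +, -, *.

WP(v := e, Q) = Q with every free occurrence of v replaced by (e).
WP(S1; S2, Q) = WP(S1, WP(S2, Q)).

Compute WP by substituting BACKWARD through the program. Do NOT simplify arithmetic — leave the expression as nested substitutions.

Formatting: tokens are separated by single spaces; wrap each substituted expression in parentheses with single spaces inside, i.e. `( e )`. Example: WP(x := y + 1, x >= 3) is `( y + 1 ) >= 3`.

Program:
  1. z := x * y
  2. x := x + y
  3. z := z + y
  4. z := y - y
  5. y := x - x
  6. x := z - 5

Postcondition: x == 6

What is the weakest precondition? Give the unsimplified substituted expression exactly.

Answer: ( ( y - y ) - 5 ) == 6

Derivation:
post: x == 6
stmt 6: x := z - 5  -- replace 1 occurrence(s) of x with (z - 5)
  => ( z - 5 ) == 6
stmt 5: y := x - x  -- replace 0 occurrence(s) of y with (x - x)
  => ( z - 5 ) == 6
stmt 4: z := y - y  -- replace 1 occurrence(s) of z with (y - y)
  => ( ( y - y ) - 5 ) == 6
stmt 3: z := z + y  -- replace 0 occurrence(s) of z with (z + y)
  => ( ( y - y ) - 5 ) == 6
stmt 2: x := x + y  -- replace 0 occurrence(s) of x with (x + y)
  => ( ( y - y ) - 5 ) == 6
stmt 1: z := x * y  -- replace 0 occurrence(s) of z with (x * y)
  => ( ( y - y ) - 5 ) == 6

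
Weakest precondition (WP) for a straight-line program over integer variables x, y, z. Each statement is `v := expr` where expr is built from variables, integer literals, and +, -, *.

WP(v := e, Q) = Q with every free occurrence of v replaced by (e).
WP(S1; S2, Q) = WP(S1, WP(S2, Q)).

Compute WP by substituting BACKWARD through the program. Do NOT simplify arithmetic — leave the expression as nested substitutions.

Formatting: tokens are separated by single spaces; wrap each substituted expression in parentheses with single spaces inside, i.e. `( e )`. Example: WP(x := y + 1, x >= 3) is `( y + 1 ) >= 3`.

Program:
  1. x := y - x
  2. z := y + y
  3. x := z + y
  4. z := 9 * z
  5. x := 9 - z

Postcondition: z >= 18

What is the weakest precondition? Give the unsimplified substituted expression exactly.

post: z >= 18
stmt 5: x := 9 - z  -- replace 0 occurrence(s) of x with (9 - z)
  => z >= 18
stmt 4: z := 9 * z  -- replace 1 occurrence(s) of z with (9 * z)
  => ( 9 * z ) >= 18
stmt 3: x := z + y  -- replace 0 occurrence(s) of x with (z + y)
  => ( 9 * z ) >= 18
stmt 2: z := y + y  -- replace 1 occurrence(s) of z with (y + y)
  => ( 9 * ( y + y ) ) >= 18
stmt 1: x := y - x  -- replace 0 occurrence(s) of x with (y - x)
  => ( 9 * ( y + y ) ) >= 18

Answer: ( 9 * ( y + y ) ) >= 18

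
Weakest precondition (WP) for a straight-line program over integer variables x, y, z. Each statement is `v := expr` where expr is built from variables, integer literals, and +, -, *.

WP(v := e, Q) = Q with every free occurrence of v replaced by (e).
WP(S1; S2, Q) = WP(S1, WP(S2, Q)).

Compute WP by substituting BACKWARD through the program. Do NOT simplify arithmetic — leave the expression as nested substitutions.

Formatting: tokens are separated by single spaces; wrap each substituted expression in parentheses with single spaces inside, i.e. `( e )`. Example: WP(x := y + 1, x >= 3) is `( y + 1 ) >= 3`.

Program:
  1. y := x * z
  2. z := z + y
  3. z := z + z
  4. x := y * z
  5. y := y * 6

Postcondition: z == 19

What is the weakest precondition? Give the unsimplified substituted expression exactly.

post: z == 19
stmt 5: y := y * 6  -- replace 0 occurrence(s) of y with (y * 6)
  => z == 19
stmt 4: x := y * z  -- replace 0 occurrence(s) of x with (y * z)
  => z == 19
stmt 3: z := z + z  -- replace 1 occurrence(s) of z with (z + z)
  => ( z + z ) == 19
stmt 2: z := z + y  -- replace 2 occurrence(s) of z with (z + y)
  => ( ( z + y ) + ( z + y ) ) == 19
stmt 1: y := x * z  -- replace 2 occurrence(s) of y with (x * z)
  => ( ( z + ( x * z ) ) + ( z + ( x * z ) ) ) == 19

Answer: ( ( z + ( x * z ) ) + ( z + ( x * z ) ) ) == 19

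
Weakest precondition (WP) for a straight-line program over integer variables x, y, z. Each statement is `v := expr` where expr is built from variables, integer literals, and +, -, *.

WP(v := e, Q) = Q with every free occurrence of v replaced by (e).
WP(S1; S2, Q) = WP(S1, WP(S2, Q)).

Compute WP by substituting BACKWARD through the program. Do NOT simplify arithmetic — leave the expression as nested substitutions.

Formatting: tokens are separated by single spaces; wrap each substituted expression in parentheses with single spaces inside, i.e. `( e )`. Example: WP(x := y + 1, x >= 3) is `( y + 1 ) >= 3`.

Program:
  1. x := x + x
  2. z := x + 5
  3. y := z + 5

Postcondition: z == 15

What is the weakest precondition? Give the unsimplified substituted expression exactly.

post: z == 15
stmt 3: y := z + 5  -- replace 0 occurrence(s) of y with (z + 5)
  => z == 15
stmt 2: z := x + 5  -- replace 1 occurrence(s) of z with (x + 5)
  => ( x + 5 ) == 15
stmt 1: x := x + x  -- replace 1 occurrence(s) of x with (x + x)
  => ( ( x + x ) + 5 ) == 15

Answer: ( ( x + x ) + 5 ) == 15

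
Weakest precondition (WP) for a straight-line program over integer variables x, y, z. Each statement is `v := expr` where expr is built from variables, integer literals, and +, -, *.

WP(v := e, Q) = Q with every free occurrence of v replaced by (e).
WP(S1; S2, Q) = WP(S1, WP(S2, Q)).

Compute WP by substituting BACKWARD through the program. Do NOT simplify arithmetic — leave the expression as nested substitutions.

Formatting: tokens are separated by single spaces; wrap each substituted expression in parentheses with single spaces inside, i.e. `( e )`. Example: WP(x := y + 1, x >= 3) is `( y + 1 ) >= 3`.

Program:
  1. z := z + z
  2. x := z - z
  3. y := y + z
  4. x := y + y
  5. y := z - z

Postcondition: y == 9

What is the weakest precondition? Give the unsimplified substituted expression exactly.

post: y == 9
stmt 5: y := z - z  -- replace 1 occurrence(s) of y with (z - z)
  => ( z - z ) == 9
stmt 4: x := y + y  -- replace 0 occurrence(s) of x with (y + y)
  => ( z - z ) == 9
stmt 3: y := y + z  -- replace 0 occurrence(s) of y with (y + z)
  => ( z - z ) == 9
stmt 2: x := z - z  -- replace 0 occurrence(s) of x with (z - z)
  => ( z - z ) == 9
stmt 1: z := z + z  -- replace 2 occurrence(s) of z with (z + z)
  => ( ( z + z ) - ( z + z ) ) == 9

Answer: ( ( z + z ) - ( z + z ) ) == 9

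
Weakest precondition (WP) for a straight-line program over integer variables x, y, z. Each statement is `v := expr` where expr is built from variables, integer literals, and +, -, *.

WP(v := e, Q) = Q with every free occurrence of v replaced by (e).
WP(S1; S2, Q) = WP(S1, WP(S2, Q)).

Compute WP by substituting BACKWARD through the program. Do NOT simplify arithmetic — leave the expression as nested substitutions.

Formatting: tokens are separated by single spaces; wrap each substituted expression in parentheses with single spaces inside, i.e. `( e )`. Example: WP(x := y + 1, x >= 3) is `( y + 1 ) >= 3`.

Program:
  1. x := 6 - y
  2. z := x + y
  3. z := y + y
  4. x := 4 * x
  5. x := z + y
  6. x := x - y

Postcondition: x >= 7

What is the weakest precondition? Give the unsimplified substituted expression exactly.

post: x >= 7
stmt 6: x := x - y  -- replace 1 occurrence(s) of x with (x - y)
  => ( x - y ) >= 7
stmt 5: x := z + y  -- replace 1 occurrence(s) of x with (z + y)
  => ( ( z + y ) - y ) >= 7
stmt 4: x := 4 * x  -- replace 0 occurrence(s) of x with (4 * x)
  => ( ( z + y ) - y ) >= 7
stmt 3: z := y + y  -- replace 1 occurrence(s) of z with (y + y)
  => ( ( ( y + y ) + y ) - y ) >= 7
stmt 2: z := x + y  -- replace 0 occurrence(s) of z with (x + y)
  => ( ( ( y + y ) + y ) - y ) >= 7
stmt 1: x := 6 - y  -- replace 0 occurrence(s) of x with (6 - y)
  => ( ( ( y + y ) + y ) - y ) >= 7

Answer: ( ( ( y + y ) + y ) - y ) >= 7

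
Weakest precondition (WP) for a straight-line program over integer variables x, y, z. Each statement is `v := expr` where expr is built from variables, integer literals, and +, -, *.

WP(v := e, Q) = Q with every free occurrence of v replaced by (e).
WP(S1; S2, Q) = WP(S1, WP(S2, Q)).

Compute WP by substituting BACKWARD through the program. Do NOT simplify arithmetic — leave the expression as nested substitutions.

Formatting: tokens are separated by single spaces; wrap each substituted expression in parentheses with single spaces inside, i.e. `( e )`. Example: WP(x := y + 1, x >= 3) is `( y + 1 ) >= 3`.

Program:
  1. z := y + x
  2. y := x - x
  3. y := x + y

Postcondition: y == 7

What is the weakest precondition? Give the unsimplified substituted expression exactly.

Answer: ( x + ( x - x ) ) == 7

Derivation:
post: y == 7
stmt 3: y := x + y  -- replace 1 occurrence(s) of y with (x + y)
  => ( x + y ) == 7
stmt 2: y := x - x  -- replace 1 occurrence(s) of y with (x - x)
  => ( x + ( x - x ) ) == 7
stmt 1: z := y + x  -- replace 0 occurrence(s) of z with (y + x)
  => ( x + ( x - x ) ) == 7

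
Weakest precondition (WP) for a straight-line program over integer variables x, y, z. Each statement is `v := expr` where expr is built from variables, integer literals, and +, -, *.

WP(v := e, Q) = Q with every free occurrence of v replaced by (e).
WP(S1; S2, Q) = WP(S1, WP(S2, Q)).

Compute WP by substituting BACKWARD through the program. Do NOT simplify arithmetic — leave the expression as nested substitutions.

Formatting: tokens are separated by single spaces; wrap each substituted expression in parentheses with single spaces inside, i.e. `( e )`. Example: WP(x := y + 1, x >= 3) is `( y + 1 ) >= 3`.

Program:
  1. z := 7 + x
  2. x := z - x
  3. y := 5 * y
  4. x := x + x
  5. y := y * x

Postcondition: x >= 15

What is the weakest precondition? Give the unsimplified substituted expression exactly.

Answer: ( ( ( 7 + x ) - x ) + ( ( 7 + x ) - x ) ) >= 15

Derivation:
post: x >= 15
stmt 5: y := y * x  -- replace 0 occurrence(s) of y with (y * x)
  => x >= 15
stmt 4: x := x + x  -- replace 1 occurrence(s) of x with (x + x)
  => ( x + x ) >= 15
stmt 3: y := 5 * y  -- replace 0 occurrence(s) of y with (5 * y)
  => ( x + x ) >= 15
stmt 2: x := z - x  -- replace 2 occurrence(s) of x with (z - x)
  => ( ( z - x ) + ( z - x ) ) >= 15
stmt 1: z := 7 + x  -- replace 2 occurrence(s) of z with (7 + x)
  => ( ( ( 7 + x ) - x ) + ( ( 7 + x ) - x ) ) >= 15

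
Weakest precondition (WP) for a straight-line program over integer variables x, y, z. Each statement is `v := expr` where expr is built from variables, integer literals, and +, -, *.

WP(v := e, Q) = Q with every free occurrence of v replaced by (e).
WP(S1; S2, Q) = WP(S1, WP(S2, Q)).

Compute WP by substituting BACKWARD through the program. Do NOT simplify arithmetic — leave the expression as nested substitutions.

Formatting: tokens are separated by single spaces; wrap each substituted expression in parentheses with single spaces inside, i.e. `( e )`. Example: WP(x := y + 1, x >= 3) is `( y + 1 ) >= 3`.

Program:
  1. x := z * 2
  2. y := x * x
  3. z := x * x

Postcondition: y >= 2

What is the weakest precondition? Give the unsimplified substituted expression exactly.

Answer: ( ( z * 2 ) * ( z * 2 ) ) >= 2

Derivation:
post: y >= 2
stmt 3: z := x * x  -- replace 0 occurrence(s) of z with (x * x)
  => y >= 2
stmt 2: y := x * x  -- replace 1 occurrence(s) of y with (x * x)
  => ( x * x ) >= 2
stmt 1: x := z * 2  -- replace 2 occurrence(s) of x with (z * 2)
  => ( ( z * 2 ) * ( z * 2 ) ) >= 2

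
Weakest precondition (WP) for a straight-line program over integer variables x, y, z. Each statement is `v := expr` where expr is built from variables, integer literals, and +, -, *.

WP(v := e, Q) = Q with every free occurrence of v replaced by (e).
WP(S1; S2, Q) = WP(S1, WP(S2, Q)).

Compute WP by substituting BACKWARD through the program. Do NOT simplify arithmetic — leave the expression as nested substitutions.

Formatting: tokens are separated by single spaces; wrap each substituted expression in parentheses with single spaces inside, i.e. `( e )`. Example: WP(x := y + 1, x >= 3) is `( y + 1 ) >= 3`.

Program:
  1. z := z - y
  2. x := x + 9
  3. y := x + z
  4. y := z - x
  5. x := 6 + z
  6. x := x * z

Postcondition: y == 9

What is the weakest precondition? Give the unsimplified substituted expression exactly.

Answer: ( ( z - y ) - ( x + 9 ) ) == 9

Derivation:
post: y == 9
stmt 6: x := x * z  -- replace 0 occurrence(s) of x with (x * z)
  => y == 9
stmt 5: x := 6 + z  -- replace 0 occurrence(s) of x with (6 + z)
  => y == 9
stmt 4: y := z - x  -- replace 1 occurrence(s) of y with (z - x)
  => ( z - x ) == 9
stmt 3: y := x + z  -- replace 0 occurrence(s) of y with (x + z)
  => ( z - x ) == 9
stmt 2: x := x + 9  -- replace 1 occurrence(s) of x with (x + 9)
  => ( z - ( x + 9 ) ) == 9
stmt 1: z := z - y  -- replace 1 occurrence(s) of z with (z - y)
  => ( ( z - y ) - ( x + 9 ) ) == 9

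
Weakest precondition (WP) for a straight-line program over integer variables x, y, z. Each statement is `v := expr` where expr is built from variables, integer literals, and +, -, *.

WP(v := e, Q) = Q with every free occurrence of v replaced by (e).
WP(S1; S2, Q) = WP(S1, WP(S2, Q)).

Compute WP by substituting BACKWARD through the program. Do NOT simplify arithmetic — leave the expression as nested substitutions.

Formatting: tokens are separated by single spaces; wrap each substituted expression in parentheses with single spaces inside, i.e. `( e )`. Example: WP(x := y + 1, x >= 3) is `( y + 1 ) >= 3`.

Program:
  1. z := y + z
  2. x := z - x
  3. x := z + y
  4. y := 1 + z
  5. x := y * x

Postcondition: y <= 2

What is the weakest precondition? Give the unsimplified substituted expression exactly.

post: y <= 2
stmt 5: x := y * x  -- replace 0 occurrence(s) of x with (y * x)
  => y <= 2
stmt 4: y := 1 + z  -- replace 1 occurrence(s) of y with (1 + z)
  => ( 1 + z ) <= 2
stmt 3: x := z + y  -- replace 0 occurrence(s) of x with (z + y)
  => ( 1 + z ) <= 2
stmt 2: x := z - x  -- replace 0 occurrence(s) of x with (z - x)
  => ( 1 + z ) <= 2
stmt 1: z := y + z  -- replace 1 occurrence(s) of z with (y + z)
  => ( 1 + ( y + z ) ) <= 2

Answer: ( 1 + ( y + z ) ) <= 2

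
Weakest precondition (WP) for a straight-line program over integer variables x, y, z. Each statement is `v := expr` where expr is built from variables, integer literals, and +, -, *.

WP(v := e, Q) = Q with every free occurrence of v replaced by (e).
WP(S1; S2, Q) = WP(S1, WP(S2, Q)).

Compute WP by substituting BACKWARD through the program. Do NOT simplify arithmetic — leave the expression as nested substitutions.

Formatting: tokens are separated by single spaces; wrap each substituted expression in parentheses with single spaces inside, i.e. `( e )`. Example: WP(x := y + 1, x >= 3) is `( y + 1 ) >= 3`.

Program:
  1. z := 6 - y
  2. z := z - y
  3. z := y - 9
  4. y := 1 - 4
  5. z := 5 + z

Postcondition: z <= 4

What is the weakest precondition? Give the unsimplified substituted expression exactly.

Answer: ( 5 + ( y - 9 ) ) <= 4

Derivation:
post: z <= 4
stmt 5: z := 5 + z  -- replace 1 occurrence(s) of z with (5 + z)
  => ( 5 + z ) <= 4
stmt 4: y := 1 - 4  -- replace 0 occurrence(s) of y with (1 - 4)
  => ( 5 + z ) <= 4
stmt 3: z := y - 9  -- replace 1 occurrence(s) of z with (y - 9)
  => ( 5 + ( y - 9 ) ) <= 4
stmt 2: z := z - y  -- replace 0 occurrence(s) of z with (z - y)
  => ( 5 + ( y - 9 ) ) <= 4
stmt 1: z := 6 - y  -- replace 0 occurrence(s) of z with (6 - y)
  => ( 5 + ( y - 9 ) ) <= 4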